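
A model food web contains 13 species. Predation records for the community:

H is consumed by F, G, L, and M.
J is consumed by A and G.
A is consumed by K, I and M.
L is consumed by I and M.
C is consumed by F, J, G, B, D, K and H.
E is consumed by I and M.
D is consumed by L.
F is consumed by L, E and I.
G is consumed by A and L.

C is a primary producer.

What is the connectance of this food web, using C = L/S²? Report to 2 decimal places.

C = 0.15

The web has S = 13 species and L = 26 feeding links.
C = L / S² = 26 / 169 = 0.1538 ≈ 0.15.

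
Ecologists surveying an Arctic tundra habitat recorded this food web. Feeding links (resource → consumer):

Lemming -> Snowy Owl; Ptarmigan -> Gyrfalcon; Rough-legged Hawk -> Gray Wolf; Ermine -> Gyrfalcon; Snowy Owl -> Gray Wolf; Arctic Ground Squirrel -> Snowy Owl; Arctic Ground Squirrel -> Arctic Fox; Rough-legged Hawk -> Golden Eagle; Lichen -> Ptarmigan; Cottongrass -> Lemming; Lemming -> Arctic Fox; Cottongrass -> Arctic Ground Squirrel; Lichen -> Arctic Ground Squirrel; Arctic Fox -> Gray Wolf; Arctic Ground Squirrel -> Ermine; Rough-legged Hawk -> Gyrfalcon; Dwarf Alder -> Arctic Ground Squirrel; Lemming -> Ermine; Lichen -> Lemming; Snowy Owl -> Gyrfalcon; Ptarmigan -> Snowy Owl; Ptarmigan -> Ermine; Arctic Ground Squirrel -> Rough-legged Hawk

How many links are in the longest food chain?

One longest chain: Lichen → Arctic Ground Squirrel → Rough-legged Hawk → Golden Eagle.
It has 4 species and 3 links.

3 links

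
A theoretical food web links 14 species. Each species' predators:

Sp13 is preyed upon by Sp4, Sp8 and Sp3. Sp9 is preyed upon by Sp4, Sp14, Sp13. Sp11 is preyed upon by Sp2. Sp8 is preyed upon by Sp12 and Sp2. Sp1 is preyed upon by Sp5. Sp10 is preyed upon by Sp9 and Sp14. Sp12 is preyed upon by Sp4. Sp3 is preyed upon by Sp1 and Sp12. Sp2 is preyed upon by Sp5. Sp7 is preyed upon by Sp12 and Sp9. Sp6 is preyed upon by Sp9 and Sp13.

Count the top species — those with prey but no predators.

Top species (has prey, but nothing eats it): Sp14, Sp5, Sp4.
Count: 3.

3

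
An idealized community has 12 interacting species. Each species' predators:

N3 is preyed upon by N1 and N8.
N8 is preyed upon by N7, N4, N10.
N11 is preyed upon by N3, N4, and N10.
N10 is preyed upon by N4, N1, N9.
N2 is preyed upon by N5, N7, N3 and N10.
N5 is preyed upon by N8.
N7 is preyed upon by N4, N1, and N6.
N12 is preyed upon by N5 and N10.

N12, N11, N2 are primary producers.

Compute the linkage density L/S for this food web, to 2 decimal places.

L/S = 1.75

There are L = 21 links among S = 12 species.
L/S = 21/12 = 1.7500 ≈ 1.75.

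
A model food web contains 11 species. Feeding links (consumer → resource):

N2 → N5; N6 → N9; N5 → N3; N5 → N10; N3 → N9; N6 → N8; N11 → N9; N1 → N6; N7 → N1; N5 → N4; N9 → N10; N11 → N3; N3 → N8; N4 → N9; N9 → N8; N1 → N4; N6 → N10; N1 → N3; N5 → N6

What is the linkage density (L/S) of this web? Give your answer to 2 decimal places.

L/S = 1.73

There are L = 19 links among S = 11 species.
L/S = 19/11 = 1.7273 ≈ 1.73.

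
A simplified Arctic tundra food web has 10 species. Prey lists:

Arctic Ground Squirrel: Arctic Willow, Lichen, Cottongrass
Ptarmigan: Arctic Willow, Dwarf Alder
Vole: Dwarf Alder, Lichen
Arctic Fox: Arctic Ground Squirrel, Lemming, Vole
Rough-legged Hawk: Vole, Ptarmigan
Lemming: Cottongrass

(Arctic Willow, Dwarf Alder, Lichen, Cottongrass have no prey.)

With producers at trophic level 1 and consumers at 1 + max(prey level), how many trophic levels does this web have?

3

Producers (level 1): Arctic Willow, Dwarf Alder, Lichen, Cottongrass.
Dwarf Alder → Vole → Rough-legged Hawk gives Rough-legged Hawk level 3.
No species has a prey at level 3, so no species reaches level 4.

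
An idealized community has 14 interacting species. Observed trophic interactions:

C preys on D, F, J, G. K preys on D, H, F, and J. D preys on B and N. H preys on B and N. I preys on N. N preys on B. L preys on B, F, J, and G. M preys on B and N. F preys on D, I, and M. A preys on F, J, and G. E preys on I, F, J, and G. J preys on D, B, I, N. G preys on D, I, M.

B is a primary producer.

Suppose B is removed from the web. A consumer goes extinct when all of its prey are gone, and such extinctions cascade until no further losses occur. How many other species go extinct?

13

Remove B.
Round 1: N (all prey gone) → extinct.
Round 2: H (all prey gone), I (all prey gone), D (all prey gone), M (all prey gone) → extinct.
Round 3: F (all prey gone), J (all prey gone), G (all prey gone) → extinct.
Round 4: E (all prey gone), K (all prey gone), A (all prey gone), L (all prey gone), C (all prey gone) → extinct.
No further losses. Total secondary extinctions: 13.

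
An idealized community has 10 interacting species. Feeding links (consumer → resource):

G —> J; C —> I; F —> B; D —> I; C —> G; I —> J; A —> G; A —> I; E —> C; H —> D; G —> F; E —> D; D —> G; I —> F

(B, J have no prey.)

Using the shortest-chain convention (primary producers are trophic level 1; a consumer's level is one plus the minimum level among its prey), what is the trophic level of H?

J is a producer → level 1.
I eats J → level 2.
D eats I → level 3.
H eats D → level 4.
No prey of H is below level 3, so 4 is the minimum.

Trophic level 4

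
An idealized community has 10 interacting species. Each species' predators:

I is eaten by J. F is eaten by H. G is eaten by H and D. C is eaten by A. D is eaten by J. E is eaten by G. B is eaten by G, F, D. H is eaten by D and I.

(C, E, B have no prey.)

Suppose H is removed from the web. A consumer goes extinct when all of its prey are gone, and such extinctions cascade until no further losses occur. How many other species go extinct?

Remove H.
Round 1: I (all prey gone) → extinct.
No further losses. Total secondary extinctions: 1.

1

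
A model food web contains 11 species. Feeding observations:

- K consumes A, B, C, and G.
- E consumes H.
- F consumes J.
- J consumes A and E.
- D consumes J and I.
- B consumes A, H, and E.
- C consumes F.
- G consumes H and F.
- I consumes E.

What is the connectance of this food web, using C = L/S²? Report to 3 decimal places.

C = 0.140

The web has S = 11 species and L = 17 feeding links.
C = L / S² = 17 / 121 = 0.1405 ≈ 0.140.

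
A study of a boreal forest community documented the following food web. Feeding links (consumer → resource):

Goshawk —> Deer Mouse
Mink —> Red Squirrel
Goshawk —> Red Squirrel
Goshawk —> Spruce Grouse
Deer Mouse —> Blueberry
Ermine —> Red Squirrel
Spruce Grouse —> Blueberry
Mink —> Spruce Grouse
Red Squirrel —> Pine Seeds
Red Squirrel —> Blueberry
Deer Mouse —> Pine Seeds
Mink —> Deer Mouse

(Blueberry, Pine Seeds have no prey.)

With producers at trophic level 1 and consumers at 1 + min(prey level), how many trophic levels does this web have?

3

Producers (level 1): Blueberry, Pine Seeds.
Following each consumer down to its lowest-level prey: Blueberry → Deer Mouse → Mink (levels 1 through 3).
All prey of Mink (Deer Mouse 2, Red Squirrel 2, Spruce Grouse 2) are at level 2 or above, so Mink is at level 1 + 2 = 3.
Every consumer has at least one prey at level 2 or below, so none exceeds level 3.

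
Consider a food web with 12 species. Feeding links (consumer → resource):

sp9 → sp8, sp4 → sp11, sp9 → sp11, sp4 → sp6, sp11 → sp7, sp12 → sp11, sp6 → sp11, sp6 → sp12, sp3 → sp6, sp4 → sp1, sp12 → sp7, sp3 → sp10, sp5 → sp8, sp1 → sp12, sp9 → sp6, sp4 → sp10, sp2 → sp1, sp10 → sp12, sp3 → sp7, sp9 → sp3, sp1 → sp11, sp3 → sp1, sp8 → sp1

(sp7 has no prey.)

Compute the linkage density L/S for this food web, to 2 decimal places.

There are L = 23 links among S = 12 species.
L/S = 23/12 = 1.9167 ≈ 1.92.

L/S = 1.92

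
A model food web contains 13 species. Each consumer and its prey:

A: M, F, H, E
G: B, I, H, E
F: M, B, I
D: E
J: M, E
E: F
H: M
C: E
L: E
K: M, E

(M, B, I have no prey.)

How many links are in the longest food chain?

3 links

One longest chain: M → F → E → A.
It has 4 species and 3 links.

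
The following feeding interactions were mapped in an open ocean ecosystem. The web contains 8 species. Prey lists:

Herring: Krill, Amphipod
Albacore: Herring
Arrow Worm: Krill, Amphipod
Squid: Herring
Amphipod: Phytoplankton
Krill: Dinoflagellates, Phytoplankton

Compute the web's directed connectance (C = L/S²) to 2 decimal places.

C = 0.14

The web has S = 8 species and L = 9 feeding links.
C = L / S² = 9 / 64 = 0.1406 ≈ 0.14.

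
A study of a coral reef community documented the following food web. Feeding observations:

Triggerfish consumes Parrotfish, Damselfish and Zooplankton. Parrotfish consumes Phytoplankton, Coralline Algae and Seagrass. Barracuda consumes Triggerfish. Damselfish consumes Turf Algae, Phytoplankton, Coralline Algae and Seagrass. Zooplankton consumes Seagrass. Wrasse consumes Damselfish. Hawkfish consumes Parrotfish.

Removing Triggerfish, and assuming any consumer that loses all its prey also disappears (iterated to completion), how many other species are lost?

1

Remove Triggerfish.
Round 1: Barracuda (all prey gone) → extinct.
No further losses. Total secondary extinctions: 1.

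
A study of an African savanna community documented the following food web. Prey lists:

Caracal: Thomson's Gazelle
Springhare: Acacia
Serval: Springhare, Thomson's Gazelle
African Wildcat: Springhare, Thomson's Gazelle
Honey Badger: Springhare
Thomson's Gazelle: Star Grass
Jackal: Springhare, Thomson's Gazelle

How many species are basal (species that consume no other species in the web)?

2

Basal species (no prey listed): Star Grass, Acacia.
Count: 2.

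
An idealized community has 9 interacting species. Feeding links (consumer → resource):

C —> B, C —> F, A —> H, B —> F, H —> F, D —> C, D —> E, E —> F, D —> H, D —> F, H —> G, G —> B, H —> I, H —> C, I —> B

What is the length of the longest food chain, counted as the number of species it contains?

5 species

One longest chain: F → B → G → H → A.
It has 5 species and 4 links.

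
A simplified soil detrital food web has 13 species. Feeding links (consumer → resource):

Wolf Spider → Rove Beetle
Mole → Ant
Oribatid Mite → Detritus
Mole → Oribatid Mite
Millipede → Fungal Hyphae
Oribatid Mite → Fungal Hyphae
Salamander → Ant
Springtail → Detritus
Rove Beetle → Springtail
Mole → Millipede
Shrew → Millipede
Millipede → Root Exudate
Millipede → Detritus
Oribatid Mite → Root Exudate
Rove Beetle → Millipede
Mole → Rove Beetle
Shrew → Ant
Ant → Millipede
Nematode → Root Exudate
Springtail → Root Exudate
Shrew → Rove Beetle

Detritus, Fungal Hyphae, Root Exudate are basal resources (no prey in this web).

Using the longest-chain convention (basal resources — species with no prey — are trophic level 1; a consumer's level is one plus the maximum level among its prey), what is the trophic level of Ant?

Detritus has no prey (basal) → level 1.
Millipede eats Detritus (level 1); other prey at levels: Fungal Hyphae 1, Root Exudate 1 → level 2.
Ant eats Millipede → level 3.

Trophic level 3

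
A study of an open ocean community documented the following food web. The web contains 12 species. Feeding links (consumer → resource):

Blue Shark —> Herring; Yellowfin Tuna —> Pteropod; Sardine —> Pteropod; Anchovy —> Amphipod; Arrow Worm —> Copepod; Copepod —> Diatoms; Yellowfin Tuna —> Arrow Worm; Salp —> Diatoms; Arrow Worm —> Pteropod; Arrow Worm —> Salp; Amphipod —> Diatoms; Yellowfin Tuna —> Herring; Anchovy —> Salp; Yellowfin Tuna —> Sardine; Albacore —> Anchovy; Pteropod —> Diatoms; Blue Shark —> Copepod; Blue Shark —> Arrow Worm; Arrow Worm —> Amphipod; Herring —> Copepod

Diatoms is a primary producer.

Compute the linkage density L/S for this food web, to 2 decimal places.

L/S = 1.67

There are L = 20 links among S = 12 species.
L/S = 20/12 = 1.6667 ≈ 1.67.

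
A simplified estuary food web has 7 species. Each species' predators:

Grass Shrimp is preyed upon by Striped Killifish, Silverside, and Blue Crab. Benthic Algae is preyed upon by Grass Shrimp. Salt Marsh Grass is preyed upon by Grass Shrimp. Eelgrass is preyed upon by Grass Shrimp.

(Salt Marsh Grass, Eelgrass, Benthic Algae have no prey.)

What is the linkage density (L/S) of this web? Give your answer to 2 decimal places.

There are L = 6 links among S = 7 species.
L/S = 6/7 = 0.8571 ≈ 0.86.

L/S = 0.86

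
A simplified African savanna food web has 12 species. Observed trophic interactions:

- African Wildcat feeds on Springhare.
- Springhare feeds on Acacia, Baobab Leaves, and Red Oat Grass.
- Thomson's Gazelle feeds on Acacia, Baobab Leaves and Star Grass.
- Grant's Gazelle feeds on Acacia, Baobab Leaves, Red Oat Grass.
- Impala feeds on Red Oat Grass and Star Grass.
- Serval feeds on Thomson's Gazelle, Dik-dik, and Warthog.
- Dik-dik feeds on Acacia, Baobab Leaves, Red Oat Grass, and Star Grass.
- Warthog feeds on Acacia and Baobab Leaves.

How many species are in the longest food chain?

3 species

One longest chain: Acacia → Springhare → African Wildcat.
It has 3 species and 2 links.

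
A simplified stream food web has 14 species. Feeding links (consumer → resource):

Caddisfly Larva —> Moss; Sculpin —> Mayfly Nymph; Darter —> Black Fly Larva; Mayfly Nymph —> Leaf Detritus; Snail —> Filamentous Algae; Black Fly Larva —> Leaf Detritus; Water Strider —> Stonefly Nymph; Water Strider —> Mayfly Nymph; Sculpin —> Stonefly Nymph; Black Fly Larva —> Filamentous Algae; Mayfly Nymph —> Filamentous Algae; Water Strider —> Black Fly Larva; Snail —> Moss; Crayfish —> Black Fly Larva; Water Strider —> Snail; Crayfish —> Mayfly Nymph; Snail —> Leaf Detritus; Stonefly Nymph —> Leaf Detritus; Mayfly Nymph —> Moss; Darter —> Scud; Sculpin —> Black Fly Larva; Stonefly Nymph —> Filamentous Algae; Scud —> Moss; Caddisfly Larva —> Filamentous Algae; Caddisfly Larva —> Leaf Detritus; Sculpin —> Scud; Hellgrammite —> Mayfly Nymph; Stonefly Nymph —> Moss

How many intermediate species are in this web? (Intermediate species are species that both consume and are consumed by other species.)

5

Intermediate species (has both prey and predators): Snail, Stonefly Nymph, Mayfly Nymph, Black Fly Larva, Scud.
Count: 5.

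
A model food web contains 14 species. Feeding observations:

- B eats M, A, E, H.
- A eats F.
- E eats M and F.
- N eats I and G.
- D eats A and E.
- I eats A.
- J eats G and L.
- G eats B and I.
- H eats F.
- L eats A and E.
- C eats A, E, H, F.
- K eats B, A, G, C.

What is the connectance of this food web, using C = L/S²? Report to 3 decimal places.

The web has S = 14 species and L = 27 feeding links.
C = L / S² = 27 / 196 = 0.1378 ≈ 0.138.

C = 0.138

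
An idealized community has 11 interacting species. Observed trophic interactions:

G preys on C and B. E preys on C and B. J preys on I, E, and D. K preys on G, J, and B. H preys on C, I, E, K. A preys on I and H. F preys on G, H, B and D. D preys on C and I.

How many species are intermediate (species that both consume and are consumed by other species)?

Intermediate species (has both prey and predators): G, E, D, J, K, H.
Count: 6.

6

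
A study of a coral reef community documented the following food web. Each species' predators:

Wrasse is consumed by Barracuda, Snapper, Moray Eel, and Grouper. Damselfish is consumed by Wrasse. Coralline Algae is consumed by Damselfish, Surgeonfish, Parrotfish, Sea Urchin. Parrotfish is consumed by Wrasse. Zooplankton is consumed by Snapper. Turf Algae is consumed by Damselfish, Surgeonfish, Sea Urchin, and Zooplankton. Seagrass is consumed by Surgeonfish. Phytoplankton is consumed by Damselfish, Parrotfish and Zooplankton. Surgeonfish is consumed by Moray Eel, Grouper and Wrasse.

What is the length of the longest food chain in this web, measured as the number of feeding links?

3 links

One longest chain: Phytoplankton → Damselfish → Wrasse → Moray Eel.
It has 4 species and 3 links.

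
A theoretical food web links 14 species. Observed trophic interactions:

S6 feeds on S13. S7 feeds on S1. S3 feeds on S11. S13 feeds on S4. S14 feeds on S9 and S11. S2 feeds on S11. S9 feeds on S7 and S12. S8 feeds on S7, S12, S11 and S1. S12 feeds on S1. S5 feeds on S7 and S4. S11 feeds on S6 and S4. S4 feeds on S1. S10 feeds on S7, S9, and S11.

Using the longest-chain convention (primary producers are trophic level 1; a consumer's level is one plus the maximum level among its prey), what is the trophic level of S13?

Trophic level 3

S1 is a producer → level 1.
S4 eats S1 → level 2.
S13 eats S4 → level 3.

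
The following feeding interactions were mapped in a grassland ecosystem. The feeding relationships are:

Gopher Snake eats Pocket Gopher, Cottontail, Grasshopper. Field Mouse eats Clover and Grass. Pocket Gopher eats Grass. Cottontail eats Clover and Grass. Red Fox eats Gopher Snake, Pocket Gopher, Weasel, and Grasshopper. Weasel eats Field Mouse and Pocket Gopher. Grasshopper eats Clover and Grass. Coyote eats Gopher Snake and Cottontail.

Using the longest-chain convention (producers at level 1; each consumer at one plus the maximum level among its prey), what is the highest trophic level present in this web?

4

Producers (level 1): Clover, Grass.
Grass → Pocket Gopher → Gopher Snake → Coyote gives Coyote level 4.
No species has a prey at level 4, so no species reaches level 5.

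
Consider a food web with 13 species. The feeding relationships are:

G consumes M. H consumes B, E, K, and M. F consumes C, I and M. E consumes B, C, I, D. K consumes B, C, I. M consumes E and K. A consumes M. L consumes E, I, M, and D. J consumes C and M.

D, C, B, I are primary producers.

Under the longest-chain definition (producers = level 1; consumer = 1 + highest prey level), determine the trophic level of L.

D is a producer → level 1.
E eats D (level 1); other prey at levels: C 1, B 1, I 1 → level 2.
M eats E (level 2); other prey at levels: K 2 → level 3.
L eats M (level 3); other prey at levels: D 1, I 1, E 2 → level 4.

Trophic level 4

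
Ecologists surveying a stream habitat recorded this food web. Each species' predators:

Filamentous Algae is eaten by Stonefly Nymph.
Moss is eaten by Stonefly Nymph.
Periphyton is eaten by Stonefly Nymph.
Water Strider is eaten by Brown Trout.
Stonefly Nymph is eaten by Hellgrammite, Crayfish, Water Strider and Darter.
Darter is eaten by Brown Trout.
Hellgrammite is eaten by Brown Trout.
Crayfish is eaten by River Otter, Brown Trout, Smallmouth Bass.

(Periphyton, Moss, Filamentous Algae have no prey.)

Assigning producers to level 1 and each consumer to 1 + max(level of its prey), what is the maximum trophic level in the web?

Producers (level 1): Periphyton, Moss, Filamentous Algae.
Periphyton → Stonefly Nymph → Crayfish → Smallmouth Bass gives Smallmouth Bass level 4.
No species has a prey at level 4, so no species reaches level 5.

4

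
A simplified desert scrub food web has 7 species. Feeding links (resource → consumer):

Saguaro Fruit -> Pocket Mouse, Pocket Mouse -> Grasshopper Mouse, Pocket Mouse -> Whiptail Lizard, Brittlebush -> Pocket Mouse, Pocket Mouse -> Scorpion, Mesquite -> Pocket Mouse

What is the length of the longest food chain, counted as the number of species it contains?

One longest chain: Mesquite → Pocket Mouse → Scorpion.
It has 3 species and 2 links.

3 species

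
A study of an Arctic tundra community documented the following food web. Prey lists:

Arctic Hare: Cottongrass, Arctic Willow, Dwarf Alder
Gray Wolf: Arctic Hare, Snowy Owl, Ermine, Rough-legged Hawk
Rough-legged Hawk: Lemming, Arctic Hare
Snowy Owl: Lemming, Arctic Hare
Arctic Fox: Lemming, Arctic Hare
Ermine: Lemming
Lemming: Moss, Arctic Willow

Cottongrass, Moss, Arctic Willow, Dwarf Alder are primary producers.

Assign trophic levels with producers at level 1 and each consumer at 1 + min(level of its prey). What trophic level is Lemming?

Trophic level 2

Moss is a producer → level 1.
Lemming eats Moss → level 2.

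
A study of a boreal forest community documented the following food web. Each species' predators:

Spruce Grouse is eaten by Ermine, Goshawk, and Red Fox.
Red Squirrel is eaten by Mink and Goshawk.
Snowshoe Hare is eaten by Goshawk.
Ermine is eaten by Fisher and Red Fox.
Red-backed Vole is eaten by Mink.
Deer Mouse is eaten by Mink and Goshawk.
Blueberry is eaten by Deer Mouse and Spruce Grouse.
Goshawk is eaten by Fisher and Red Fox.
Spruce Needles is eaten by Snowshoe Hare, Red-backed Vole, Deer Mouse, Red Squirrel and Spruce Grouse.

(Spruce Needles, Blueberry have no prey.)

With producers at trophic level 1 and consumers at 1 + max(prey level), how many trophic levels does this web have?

4

Producers (level 1): Spruce Needles, Blueberry.
Spruce Needles → Spruce Grouse → Ermine → Fisher gives Fisher level 4.
No species has a prey at level 4, so no species reaches level 5.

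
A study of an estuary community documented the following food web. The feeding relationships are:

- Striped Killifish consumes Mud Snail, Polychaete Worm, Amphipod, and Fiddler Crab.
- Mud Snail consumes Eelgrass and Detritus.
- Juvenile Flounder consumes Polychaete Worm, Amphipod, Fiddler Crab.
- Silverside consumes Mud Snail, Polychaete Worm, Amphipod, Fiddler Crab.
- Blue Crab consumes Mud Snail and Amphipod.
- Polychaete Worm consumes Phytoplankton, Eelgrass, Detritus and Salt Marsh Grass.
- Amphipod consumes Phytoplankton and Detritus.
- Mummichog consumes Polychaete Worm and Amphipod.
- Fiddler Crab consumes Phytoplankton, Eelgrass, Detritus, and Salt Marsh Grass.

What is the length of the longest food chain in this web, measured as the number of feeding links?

One longest chain: Phytoplankton → Polychaete Worm → Mummichog.
It has 3 species and 2 links.

2 links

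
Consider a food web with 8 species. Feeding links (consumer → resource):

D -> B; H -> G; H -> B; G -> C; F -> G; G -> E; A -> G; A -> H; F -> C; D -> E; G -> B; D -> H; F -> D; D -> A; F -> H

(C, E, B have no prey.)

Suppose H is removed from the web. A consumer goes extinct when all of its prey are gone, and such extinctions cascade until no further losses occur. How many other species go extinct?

0

Remove H.
Every predator of it retains at least one other prey: A still has G; D still has E, B, A; F still has C, G, D.
No consumer loses all prey, so no secondary extinctions occur.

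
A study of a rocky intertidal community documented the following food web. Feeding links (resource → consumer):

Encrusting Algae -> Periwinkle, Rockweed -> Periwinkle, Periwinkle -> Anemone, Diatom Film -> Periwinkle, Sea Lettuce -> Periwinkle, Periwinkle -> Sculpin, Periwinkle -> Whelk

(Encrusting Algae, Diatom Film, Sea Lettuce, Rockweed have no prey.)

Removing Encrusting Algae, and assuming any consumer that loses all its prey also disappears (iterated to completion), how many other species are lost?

0

Remove Encrusting Algae.
Every predator of it retains at least one other prey: Periwinkle still has Diatom Film, Sea Lettuce, Rockweed.
No consumer loses all prey, so no secondary extinctions occur.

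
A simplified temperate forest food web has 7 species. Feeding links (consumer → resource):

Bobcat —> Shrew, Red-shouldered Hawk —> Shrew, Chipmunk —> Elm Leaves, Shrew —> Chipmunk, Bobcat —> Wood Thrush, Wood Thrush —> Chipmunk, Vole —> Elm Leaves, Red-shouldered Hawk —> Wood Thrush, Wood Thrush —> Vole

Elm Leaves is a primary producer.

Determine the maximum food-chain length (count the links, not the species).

3 links

One longest chain: Elm Leaves → Chipmunk → Shrew → Bobcat.
It has 4 species and 3 links.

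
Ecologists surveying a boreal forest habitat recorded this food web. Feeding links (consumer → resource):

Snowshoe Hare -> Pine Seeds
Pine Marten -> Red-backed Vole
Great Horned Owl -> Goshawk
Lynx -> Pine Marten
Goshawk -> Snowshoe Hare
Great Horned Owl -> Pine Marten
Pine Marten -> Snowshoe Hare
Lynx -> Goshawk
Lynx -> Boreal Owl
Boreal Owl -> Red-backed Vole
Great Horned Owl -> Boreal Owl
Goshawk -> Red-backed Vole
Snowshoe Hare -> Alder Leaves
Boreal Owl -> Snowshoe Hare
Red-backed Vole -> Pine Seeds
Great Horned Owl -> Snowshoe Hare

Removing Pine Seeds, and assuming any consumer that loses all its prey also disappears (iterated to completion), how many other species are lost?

Remove Pine Seeds.
Round 1: Red-backed Vole (all prey gone) → extinct.
No further losses. Total secondary extinctions: 1.

1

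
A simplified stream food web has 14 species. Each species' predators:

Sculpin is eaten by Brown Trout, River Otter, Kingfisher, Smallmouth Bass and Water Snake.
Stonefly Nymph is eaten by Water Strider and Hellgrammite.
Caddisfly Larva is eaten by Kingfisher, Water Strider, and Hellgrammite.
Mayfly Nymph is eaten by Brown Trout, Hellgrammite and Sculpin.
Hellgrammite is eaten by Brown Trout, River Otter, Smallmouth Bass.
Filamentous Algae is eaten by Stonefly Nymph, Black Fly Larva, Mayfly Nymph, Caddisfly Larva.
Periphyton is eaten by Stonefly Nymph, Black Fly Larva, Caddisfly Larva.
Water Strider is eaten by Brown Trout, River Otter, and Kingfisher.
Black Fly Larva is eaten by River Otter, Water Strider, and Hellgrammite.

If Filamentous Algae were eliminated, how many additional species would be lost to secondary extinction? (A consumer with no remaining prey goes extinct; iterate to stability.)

3

Remove Filamentous Algae.
Round 1: Mayfly Nymph (all prey gone) → extinct.
Round 2: Sculpin (all prey gone) → extinct.
Round 3: Water Snake (all prey gone) → extinct.
No further losses. Total secondary extinctions: 3.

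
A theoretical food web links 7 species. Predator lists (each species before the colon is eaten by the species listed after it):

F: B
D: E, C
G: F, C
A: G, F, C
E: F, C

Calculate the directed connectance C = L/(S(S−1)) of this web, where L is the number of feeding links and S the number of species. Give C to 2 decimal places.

The web has S = 7 species and L = 10 feeding links.
C = L / (S(S−1)) = 10 / 42 = 0.2381 ≈ 0.24.

C = 0.24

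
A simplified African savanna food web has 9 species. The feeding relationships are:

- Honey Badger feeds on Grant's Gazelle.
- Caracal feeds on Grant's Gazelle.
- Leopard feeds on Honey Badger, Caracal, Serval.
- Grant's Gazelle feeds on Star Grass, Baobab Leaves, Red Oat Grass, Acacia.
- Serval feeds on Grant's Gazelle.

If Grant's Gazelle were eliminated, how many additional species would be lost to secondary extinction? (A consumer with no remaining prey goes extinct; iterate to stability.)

4

Remove Grant's Gazelle.
Round 1: Honey Badger (all prey gone), Serval (all prey gone), Caracal (all prey gone) → extinct.
Round 2: Leopard (all prey gone) → extinct.
No further losses. Total secondary extinctions: 4.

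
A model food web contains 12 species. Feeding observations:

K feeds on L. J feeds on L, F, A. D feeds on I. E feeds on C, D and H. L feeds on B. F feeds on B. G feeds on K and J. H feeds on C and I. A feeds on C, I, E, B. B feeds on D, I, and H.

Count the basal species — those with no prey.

2

Basal species (no prey listed): C, I.
Count: 2.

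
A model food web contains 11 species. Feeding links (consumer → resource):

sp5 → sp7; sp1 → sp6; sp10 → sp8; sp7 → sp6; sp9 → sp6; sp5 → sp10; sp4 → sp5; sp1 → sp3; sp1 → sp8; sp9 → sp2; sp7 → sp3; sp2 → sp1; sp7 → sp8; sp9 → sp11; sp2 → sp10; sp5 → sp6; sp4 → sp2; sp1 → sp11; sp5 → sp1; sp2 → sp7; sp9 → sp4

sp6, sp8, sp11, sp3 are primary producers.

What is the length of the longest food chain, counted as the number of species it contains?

5 species

One longest chain: sp8 → sp10 → sp2 → sp4 → sp9.
It has 5 species and 4 links.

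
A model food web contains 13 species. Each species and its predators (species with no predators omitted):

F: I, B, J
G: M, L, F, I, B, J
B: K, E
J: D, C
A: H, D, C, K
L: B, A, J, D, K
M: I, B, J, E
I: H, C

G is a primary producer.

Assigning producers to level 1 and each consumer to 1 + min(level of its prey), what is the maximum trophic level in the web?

Producers (level 1): G.
Following each consumer down to its lowest-level prey: G → I → H (levels 1 through 3).
All prey of H (I 2, A 3) are at level 2 or above, so H is at level 1 + 2 = 3.
Every consumer has at least one prey at level 2 or below, so none exceeds level 3.

3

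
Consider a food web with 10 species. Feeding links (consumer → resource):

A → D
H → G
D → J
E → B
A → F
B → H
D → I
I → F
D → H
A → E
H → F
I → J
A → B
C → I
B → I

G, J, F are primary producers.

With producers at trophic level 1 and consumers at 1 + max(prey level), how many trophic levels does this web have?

Producers (level 1): G, J, F.
J → I → B → E → A gives A level 5.
No species has a prey at level 5, so no species reaches level 6.

5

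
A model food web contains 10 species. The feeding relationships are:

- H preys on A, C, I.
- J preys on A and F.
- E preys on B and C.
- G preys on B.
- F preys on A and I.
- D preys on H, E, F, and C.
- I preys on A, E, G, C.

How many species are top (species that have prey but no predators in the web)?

Top species (has prey, but nothing eats it): D, J.
Count: 2.

2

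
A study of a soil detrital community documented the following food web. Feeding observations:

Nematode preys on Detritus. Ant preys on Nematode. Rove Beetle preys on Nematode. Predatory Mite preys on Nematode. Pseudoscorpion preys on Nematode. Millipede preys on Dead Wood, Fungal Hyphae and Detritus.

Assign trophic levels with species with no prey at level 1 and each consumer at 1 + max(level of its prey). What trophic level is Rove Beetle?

Trophic level 3

Detritus has no prey (basal) → level 1.
Nematode eats Detritus → level 2.
Rove Beetle eats Nematode → level 3.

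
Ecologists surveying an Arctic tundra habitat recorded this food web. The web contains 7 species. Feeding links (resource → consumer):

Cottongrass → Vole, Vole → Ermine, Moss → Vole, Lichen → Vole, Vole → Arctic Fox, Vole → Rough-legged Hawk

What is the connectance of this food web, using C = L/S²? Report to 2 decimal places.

The web has S = 7 species and L = 6 feeding links.
C = L / S² = 6 / 49 = 0.1224 ≈ 0.12.

C = 0.12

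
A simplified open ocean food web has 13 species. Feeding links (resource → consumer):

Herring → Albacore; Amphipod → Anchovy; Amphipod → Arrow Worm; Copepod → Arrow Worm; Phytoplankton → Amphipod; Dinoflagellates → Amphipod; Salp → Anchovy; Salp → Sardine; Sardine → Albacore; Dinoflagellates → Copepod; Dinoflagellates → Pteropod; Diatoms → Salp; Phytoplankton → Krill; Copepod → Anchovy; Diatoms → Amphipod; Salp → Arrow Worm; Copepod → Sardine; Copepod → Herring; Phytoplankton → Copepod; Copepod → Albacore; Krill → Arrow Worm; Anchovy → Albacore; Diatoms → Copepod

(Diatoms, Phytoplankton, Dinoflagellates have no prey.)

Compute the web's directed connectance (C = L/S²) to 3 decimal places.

C = 0.136

The web has S = 13 species and L = 23 feeding links.
C = L / S² = 23 / 169 = 0.1361 ≈ 0.136.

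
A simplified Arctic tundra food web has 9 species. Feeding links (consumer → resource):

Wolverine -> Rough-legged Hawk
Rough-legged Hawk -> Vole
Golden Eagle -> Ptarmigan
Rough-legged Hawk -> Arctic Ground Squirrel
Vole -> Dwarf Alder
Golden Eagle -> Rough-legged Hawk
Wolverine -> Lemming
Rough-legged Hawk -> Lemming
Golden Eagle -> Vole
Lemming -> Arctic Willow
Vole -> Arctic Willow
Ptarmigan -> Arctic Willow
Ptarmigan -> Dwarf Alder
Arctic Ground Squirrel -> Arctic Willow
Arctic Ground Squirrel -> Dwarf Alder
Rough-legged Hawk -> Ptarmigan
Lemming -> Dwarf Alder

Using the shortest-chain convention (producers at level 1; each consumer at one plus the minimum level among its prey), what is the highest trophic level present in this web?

3

Producers (level 1): Arctic Willow, Dwarf Alder.
Following each consumer down to its lowest-level prey: Arctic Willow → Vole → Golden Eagle (levels 1 through 3).
All prey of Golden Eagle (Vole 2, Ptarmigan 2, Rough-legged Hawk 3) are at level 2 or above, so Golden Eagle is at level 1 + 2 = 3.
Every consumer has at least one prey at level 2 or below, so none exceeds level 3.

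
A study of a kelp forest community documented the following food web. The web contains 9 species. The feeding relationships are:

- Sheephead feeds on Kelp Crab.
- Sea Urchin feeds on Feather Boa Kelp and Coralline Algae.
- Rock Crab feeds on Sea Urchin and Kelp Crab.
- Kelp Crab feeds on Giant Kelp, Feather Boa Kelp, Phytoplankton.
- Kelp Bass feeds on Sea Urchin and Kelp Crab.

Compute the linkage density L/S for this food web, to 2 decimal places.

L/S = 1.11

There are L = 10 links among S = 9 species.
L/S = 10/9 = 1.1111 ≈ 1.11.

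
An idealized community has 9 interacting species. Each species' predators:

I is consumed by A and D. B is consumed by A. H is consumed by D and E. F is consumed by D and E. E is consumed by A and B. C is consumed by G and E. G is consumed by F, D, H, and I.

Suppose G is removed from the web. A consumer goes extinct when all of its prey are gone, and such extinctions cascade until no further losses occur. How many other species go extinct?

4

Remove G.
Round 1: H (all prey gone), F (all prey gone), I (all prey gone) → extinct.
Round 2: D (all prey gone) → extinct.
No further losses. Total secondary extinctions: 4.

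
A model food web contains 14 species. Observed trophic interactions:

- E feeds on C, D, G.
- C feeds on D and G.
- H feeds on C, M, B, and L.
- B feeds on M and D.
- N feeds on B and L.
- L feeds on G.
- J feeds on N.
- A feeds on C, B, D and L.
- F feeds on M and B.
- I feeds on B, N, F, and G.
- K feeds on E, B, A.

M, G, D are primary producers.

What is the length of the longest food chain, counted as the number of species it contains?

One longest chain: G → C → E → K.
It has 4 species and 3 links.

4 species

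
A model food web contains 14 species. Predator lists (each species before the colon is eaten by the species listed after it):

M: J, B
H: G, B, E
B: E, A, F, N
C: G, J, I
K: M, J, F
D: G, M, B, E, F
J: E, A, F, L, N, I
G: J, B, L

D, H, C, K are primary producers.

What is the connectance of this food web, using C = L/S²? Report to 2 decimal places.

The web has S = 14 species and L = 29 feeding links.
C = L / S² = 29 / 196 = 0.1480 ≈ 0.15.

C = 0.15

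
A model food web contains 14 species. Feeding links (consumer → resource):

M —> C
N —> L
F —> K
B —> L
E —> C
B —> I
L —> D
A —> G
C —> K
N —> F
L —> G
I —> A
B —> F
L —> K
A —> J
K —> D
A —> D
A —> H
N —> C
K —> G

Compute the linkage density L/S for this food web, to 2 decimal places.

There are L = 20 links among S = 14 species.
L/S = 20/14 = 1.4286 ≈ 1.43.

L/S = 1.43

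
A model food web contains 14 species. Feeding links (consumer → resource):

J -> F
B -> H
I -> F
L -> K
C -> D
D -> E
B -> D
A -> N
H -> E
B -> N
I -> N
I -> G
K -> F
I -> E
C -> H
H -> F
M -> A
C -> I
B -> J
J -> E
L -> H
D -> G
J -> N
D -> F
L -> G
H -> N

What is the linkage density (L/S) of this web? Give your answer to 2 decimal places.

There are L = 26 links among S = 14 species.
L/S = 26/14 = 1.8571 ≈ 1.86.

L/S = 1.86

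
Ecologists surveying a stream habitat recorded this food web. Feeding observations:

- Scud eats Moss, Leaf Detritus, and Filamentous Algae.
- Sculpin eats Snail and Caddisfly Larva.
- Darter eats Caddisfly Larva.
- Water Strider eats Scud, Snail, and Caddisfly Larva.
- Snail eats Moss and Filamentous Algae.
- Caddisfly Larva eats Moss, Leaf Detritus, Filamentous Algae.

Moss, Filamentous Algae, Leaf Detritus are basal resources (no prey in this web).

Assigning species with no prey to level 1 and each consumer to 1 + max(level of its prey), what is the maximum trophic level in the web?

Basal resources (level 1): Moss, Filamentous Algae, Leaf Detritus.
Moss → Caddisfly Larva → Sculpin gives Sculpin level 3.
No species has a prey at level 3, so no species reaches level 4.

3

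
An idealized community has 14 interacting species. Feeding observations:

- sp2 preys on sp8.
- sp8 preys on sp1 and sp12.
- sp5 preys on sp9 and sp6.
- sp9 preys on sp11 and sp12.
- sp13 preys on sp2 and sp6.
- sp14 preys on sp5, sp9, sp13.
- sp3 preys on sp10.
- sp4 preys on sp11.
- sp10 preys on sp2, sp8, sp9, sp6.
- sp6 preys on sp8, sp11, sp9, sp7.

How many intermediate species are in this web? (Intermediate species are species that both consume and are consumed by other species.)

7

Intermediate species (has both prey and predators): sp9, sp8, sp2, sp6, sp10, sp5, sp13.
Count: 7.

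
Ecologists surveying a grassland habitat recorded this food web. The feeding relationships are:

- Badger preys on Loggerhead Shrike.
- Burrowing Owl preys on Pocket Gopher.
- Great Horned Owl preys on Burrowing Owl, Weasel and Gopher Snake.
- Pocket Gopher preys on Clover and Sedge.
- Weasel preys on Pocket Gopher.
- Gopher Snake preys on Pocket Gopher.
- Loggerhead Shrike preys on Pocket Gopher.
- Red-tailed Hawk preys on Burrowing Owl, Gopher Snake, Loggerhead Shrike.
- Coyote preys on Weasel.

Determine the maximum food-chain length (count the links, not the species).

3 links

One longest chain: Sedge → Pocket Gopher → Loggerhead Shrike → Badger.
It has 4 species and 3 links.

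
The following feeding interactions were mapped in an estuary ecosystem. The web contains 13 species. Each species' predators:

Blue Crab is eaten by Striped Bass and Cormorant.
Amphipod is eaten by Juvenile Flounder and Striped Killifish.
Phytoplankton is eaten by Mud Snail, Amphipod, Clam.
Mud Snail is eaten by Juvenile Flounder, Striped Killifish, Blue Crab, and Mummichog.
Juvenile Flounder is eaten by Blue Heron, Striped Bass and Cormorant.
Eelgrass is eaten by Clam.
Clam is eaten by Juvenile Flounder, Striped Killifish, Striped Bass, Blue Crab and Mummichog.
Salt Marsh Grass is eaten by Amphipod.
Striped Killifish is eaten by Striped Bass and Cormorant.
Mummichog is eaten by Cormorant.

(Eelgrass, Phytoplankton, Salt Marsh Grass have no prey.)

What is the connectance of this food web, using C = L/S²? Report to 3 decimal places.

C = 0.142

The web has S = 13 species and L = 24 feeding links.
C = L / S² = 24 / 169 = 0.1420 ≈ 0.142.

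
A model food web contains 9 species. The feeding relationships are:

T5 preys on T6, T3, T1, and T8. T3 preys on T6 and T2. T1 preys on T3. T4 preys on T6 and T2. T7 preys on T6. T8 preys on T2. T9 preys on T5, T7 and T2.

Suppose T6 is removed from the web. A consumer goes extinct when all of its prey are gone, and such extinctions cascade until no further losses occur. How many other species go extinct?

Remove T6.
Round 1: T7 (all prey gone) → extinct.
No further losses. Total secondary extinctions: 1.

1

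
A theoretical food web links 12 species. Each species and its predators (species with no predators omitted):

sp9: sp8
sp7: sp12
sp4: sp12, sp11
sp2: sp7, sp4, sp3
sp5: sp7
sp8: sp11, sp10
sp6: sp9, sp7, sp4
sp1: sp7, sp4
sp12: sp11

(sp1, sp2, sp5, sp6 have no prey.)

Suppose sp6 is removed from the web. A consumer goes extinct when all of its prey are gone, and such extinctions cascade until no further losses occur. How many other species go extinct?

Remove sp6.
Round 1: sp9 (all prey gone) → extinct.
Round 2: sp8 (all prey gone) → extinct.
Round 3: sp10 (all prey gone) → extinct.
No further losses. Total secondary extinctions: 3.

3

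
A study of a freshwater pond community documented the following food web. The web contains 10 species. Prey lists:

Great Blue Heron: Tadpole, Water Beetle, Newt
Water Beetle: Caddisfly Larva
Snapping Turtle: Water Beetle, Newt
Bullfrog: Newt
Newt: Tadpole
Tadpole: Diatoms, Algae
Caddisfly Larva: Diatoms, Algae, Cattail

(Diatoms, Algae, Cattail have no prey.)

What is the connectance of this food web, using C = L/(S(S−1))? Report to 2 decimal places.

C = 0.14

The web has S = 10 species and L = 13 feeding links.
C = L / (S(S−1)) = 13 / 90 = 0.1444 ≈ 0.14.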